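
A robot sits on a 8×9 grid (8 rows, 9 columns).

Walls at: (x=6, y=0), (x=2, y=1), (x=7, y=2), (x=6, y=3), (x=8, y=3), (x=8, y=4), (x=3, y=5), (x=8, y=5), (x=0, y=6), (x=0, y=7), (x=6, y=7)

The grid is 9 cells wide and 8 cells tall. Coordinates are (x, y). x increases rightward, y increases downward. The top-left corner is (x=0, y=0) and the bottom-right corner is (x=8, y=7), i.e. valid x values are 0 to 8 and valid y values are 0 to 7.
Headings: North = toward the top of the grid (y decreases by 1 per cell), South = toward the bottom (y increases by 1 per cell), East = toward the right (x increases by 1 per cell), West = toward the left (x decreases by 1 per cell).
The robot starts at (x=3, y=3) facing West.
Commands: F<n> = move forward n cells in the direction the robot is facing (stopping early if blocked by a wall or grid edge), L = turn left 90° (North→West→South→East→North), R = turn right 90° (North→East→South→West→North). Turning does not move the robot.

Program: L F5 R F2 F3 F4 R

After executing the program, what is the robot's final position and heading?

Answer: Final position: (x=0, y=4), facing North

Derivation:
Start: (x=3, y=3), facing West
  L: turn left, now facing South
  F5: move forward 1/5 (blocked), now at (x=3, y=4)
  R: turn right, now facing West
  F2: move forward 2, now at (x=1, y=4)
  F3: move forward 1/3 (blocked), now at (x=0, y=4)
  F4: move forward 0/4 (blocked), now at (x=0, y=4)
  R: turn right, now facing North
Final: (x=0, y=4), facing North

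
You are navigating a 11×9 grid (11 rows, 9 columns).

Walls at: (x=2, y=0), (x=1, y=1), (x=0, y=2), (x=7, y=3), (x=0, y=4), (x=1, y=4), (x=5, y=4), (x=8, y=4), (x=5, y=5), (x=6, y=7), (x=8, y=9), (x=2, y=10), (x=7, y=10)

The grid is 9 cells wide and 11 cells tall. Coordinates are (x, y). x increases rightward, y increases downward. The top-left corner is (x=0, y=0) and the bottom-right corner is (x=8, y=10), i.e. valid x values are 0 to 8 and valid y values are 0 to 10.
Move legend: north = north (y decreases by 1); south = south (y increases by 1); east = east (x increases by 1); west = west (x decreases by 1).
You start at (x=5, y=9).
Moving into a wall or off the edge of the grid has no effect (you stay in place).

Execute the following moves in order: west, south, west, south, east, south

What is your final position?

Answer: Final position: (x=4, y=10)

Derivation:
Start: (x=5, y=9)
  west (west): (x=5, y=9) -> (x=4, y=9)
  south (south): (x=4, y=9) -> (x=4, y=10)
  west (west): (x=4, y=10) -> (x=3, y=10)
  south (south): blocked, stay at (x=3, y=10)
  east (east): (x=3, y=10) -> (x=4, y=10)
  south (south): blocked, stay at (x=4, y=10)
Final: (x=4, y=10)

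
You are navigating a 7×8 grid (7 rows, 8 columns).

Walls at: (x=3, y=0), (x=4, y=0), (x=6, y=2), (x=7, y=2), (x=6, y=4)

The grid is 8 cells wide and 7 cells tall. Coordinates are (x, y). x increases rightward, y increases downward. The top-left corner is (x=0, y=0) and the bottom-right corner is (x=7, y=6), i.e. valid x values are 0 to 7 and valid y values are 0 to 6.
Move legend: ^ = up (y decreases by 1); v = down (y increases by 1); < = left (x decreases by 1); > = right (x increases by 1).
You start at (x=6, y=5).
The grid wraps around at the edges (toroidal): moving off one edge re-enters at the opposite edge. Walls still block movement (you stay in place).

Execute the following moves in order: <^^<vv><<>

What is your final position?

Answer: Final position: (x=4, y=5)

Derivation:
Start: (x=6, y=5)
  < (left): (x=6, y=5) -> (x=5, y=5)
  ^ (up): (x=5, y=5) -> (x=5, y=4)
  ^ (up): (x=5, y=4) -> (x=5, y=3)
  < (left): (x=5, y=3) -> (x=4, y=3)
  v (down): (x=4, y=3) -> (x=4, y=4)
  v (down): (x=4, y=4) -> (x=4, y=5)
  > (right): (x=4, y=5) -> (x=5, y=5)
  < (left): (x=5, y=5) -> (x=4, y=5)
  < (left): (x=4, y=5) -> (x=3, y=5)
  > (right): (x=3, y=5) -> (x=4, y=5)
Final: (x=4, y=5)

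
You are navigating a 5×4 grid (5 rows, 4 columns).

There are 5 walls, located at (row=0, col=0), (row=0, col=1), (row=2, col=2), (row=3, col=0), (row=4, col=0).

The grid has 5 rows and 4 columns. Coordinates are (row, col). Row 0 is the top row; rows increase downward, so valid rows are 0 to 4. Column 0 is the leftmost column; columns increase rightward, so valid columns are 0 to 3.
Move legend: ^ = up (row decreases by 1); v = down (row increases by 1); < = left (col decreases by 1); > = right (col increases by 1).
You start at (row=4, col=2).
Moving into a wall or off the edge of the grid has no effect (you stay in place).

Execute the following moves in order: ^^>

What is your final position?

Answer: Final position: (row=3, col=3)

Derivation:
Start: (row=4, col=2)
  ^ (up): (row=4, col=2) -> (row=3, col=2)
  ^ (up): blocked, stay at (row=3, col=2)
  > (right): (row=3, col=2) -> (row=3, col=3)
Final: (row=3, col=3)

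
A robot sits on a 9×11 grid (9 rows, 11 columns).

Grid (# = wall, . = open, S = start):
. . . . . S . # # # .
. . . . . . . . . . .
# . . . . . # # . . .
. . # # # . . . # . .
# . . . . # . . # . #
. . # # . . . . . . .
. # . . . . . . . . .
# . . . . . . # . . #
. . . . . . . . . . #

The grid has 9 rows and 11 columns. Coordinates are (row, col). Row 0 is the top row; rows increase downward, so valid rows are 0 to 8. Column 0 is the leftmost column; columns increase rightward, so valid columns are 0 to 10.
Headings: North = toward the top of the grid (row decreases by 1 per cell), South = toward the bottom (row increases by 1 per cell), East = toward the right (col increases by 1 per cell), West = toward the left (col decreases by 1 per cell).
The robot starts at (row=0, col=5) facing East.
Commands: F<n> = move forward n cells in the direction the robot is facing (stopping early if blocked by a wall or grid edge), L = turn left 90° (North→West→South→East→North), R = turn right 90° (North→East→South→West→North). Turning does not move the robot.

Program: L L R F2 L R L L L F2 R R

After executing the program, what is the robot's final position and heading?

Start: (row=0, col=5), facing East
  L: turn left, now facing North
  L: turn left, now facing West
  R: turn right, now facing North
  F2: move forward 0/2 (blocked), now at (row=0, col=5)
  L: turn left, now facing West
  R: turn right, now facing North
  L: turn left, now facing West
  L: turn left, now facing South
  L: turn left, now facing East
  F2: move forward 1/2 (blocked), now at (row=0, col=6)
  R: turn right, now facing South
  R: turn right, now facing West
Final: (row=0, col=6), facing West

Answer: Final position: (row=0, col=6), facing West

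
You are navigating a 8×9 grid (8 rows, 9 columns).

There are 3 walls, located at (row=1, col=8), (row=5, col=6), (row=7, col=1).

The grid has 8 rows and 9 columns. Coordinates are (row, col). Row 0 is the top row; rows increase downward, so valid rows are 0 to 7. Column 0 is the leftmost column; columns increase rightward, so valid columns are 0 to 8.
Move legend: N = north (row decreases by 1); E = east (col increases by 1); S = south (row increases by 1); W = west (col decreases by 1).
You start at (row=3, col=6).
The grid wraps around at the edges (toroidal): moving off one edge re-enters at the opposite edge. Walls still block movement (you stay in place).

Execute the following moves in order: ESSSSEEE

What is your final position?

Answer: Final position: (row=7, col=0)

Derivation:
Start: (row=3, col=6)
  E (east): (row=3, col=6) -> (row=3, col=7)
  S (south): (row=3, col=7) -> (row=4, col=7)
  S (south): (row=4, col=7) -> (row=5, col=7)
  S (south): (row=5, col=7) -> (row=6, col=7)
  S (south): (row=6, col=7) -> (row=7, col=7)
  E (east): (row=7, col=7) -> (row=7, col=8)
  E (east): (row=7, col=8) -> (row=7, col=0)
  E (east): blocked, stay at (row=7, col=0)
Final: (row=7, col=0)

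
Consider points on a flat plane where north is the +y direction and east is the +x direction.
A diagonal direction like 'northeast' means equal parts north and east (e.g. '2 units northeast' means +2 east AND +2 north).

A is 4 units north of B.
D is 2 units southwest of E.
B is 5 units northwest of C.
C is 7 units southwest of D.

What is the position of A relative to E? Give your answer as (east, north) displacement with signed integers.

Place E at the origin (east=0, north=0).
  D is 2 units southwest of E: delta (east=-2, north=-2); D at (east=-2, north=-2).
  C is 7 units southwest of D: delta (east=-7, north=-7); C at (east=-9, north=-9).
  B is 5 units northwest of C: delta (east=-5, north=+5); B at (east=-14, north=-4).
  A is 4 units north of B: delta (east=+0, north=+4); A at (east=-14, north=0).
Therefore A relative to E: (east=-14, north=0).

Answer: A is at (east=-14, north=0) relative to E.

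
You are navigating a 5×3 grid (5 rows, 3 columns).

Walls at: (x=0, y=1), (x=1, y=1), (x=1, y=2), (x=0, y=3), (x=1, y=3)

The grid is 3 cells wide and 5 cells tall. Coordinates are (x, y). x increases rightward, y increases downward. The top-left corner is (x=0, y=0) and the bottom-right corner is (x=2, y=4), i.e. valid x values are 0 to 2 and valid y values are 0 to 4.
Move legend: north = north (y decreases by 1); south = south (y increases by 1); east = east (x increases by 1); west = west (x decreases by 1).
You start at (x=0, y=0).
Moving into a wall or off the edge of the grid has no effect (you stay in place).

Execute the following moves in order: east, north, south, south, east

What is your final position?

Start: (x=0, y=0)
  east (east): (x=0, y=0) -> (x=1, y=0)
  north (north): blocked, stay at (x=1, y=0)
  south (south): blocked, stay at (x=1, y=0)
  south (south): blocked, stay at (x=1, y=0)
  east (east): (x=1, y=0) -> (x=2, y=0)
Final: (x=2, y=0)

Answer: Final position: (x=2, y=0)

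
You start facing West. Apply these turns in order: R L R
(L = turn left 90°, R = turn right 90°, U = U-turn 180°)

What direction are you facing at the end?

Answer: Final heading: North

Derivation:
Start: West
  R (right (90° clockwise)) -> North
  L (left (90° counter-clockwise)) -> West
  R (right (90° clockwise)) -> North
Final: North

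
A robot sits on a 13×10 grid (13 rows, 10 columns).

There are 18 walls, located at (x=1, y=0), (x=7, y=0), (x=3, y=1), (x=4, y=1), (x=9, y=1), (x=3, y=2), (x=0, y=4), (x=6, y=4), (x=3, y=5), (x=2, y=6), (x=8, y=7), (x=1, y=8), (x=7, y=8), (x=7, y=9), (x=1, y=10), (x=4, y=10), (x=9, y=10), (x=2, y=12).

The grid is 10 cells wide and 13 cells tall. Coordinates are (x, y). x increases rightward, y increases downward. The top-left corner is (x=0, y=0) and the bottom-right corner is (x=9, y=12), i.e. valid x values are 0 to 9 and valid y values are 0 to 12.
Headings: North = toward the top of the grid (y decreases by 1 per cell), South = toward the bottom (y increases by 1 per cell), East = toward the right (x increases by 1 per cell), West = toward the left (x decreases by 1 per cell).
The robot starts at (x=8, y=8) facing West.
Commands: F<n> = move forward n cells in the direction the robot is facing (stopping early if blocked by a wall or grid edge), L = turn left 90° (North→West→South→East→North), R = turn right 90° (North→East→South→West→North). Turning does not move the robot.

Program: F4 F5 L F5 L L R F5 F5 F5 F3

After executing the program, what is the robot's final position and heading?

Start: (x=8, y=8), facing West
  F4: move forward 0/4 (blocked), now at (x=8, y=8)
  F5: move forward 0/5 (blocked), now at (x=8, y=8)
  L: turn left, now facing South
  F5: move forward 4/5 (blocked), now at (x=8, y=12)
  L: turn left, now facing East
  L: turn left, now facing North
  R: turn right, now facing East
  F5: move forward 1/5 (blocked), now at (x=9, y=12)
  F5: move forward 0/5 (blocked), now at (x=9, y=12)
  F5: move forward 0/5 (blocked), now at (x=9, y=12)
  F3: move forward 0/3 (blocked), now at (x=9, y=12)
Final: (x=9, y=12), facing East

Answer: Final position: (x=9, y=12), facing East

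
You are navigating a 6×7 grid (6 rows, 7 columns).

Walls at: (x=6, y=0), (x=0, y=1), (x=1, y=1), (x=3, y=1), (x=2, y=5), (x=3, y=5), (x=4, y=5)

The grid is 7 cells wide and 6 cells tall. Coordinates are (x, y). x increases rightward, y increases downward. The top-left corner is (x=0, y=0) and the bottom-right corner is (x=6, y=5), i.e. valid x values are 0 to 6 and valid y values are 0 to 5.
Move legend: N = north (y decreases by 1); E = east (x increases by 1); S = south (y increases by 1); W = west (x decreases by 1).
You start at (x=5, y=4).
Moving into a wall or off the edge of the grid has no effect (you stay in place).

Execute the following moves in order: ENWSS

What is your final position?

Answer: Final position: (x=5, y=5)

Derivation:
Start: (x=5, y=4)
  E (east): (x=5, y=4) -> (x=6, y=4)
  N (north): (x=6, y=4) -> (x=6, y=3)
  W (west): (x=6, y=3) -> (x=5, y=3)
  S (south): (x=5, y=3) -> (x=5, y=4)
  S (south): (x=5, y=4) -> (x=5, y=5)
Final: (x=5, y=5)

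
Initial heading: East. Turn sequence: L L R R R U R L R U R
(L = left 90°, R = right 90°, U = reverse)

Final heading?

Start: East
  L (left (90° counter-clockwise)) -> North
  L (left (90° counter-clockwise)) -> West
  R (right (90° clockwise)) -> North
  R (right (90° clockwise)) -> East
  R (right (90° clockwise)) -> South
  U (U-turn (180°)) -> North
  R (right (90° clockwise)) -> East
  L (left (90° counter-clockwise)) -> North
  R (right (90° clockwise)) -> East
  U (U-turn (180°)) -> West
  R (right (90° clockwise)) -> North
Final: North

Answer: Final heading: North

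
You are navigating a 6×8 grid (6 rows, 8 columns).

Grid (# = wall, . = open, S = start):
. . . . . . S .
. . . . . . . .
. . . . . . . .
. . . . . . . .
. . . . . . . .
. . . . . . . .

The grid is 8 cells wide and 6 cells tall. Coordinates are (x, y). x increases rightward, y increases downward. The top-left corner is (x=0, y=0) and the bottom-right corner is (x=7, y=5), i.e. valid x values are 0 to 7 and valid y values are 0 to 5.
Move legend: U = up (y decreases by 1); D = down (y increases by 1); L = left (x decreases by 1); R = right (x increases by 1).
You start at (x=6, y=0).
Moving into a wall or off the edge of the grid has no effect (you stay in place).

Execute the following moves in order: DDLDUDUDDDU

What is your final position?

Start: (x=6, y=0)
  D (down): (x=6, y=0) -> (x=6, y=1)
  D (down): (x=6, y=1) -> (x=6, y=2)
  L (left): (x=6, y=2) -> (x=5, y=2)
  D (down): (x=5, y=2) -> (x=5, y=3)
  U (up): (x=5, y=3) -> (x=5, y=2)
  D (down): (x=5, y=2) -> (x=5, y=3)
  U (up): (x=5, y=3) -> (x=5, y=2)
  D (down): (x=5, y=2) -> (x=5, y=3)
  D (down): (x=5, y=3) -> (x=5, y=4)
  D (down): (x=5, y=4) -> (x=5, y=5)
  U (up): (x=5, y=5) -> (x=5, y=4)
Final: (x=5, y=4)

Answer: Final position: (x=5, y=4)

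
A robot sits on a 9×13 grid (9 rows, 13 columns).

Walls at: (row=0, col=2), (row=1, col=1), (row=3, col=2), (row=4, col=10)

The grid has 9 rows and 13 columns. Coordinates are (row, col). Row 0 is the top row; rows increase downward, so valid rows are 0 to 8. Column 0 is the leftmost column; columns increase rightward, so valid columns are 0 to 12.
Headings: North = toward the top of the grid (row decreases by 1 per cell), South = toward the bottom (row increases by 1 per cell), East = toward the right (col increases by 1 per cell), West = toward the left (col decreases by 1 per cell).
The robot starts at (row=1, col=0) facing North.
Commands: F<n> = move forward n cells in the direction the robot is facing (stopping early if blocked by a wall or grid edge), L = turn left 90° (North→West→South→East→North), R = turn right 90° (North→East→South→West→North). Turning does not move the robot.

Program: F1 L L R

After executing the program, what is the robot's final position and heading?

Start: (row=1, col=0), facing North
  F1: move forward 1, now at (row=0, col=0)
  L: turn left, now facing West
  L: turn left, now facing South
  R: turn right, now facing West
Final: (row=0, col=0), facing West

Answer: Final position: (row=0, col=0), facing West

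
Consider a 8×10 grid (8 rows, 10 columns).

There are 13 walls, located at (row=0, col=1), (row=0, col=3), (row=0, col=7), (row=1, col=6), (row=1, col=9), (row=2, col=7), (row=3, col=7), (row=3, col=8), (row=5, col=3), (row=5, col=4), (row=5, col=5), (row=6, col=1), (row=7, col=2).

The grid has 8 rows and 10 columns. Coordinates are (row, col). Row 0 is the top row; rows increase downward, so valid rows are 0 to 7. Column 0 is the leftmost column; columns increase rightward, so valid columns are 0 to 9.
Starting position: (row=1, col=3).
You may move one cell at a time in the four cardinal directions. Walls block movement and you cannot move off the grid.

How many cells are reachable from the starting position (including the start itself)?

Answer: Reachable cells: 67

Derivation:
BFS flood-fill from (row=1, col=3):
  Distance 0: (row=1, col=3)
  Distance 1: (row=1, col=2), (row=1, col=4), (row=2, col=3)
  Distance 2: (row=0, col=2), (row=0, col=4), (row=1, col=1), (row=1, col=5), (row=2, col=2), (row=2, col=4), (row=3, col=3)
  Distance 3: (row=0, col=5), (row=1, col=0), (row=2, col=1), (row=2, col=5), (row=3, col=2), (row=3, col=4), (row=4, col=3)
  Distance 4: (row=0, col=0), (row=0, col=6), (row=2, col=0), (row=2, col=6), (row=3, col=1), (row=3, col=5), (row=4, col=2), (row=4, col=4)
  Distance 5: (row=3, col=0), (row=3, col=6), (row=4, col=1), (row=4, col=5), (row=5, col=2)
  Distance 6: (row=4, col=0), (row=4, col=6), (row=5, col=1), (row=6, col=2)
  Distance 7: (row=4, col=7), (row=5, col=0), (row=5, col=6), (row=6, col=3)
  Distance 8: (row=4, col=8), (row=5, col=7), (row=6, col=0), (row=6, col=4), (row=6, col=6), (row=7, col=3)
  Distance 9: (row=4, col=9), (row=5, col=8), (row=6, col=5), (row=6, col=7), (row=7, col=0), (row=7, col=4), (row=7, col=6)
  Distance 10: (row=3, col=9), (row=5, col=9), (row=6, col=8), (row=7, col=1), (row=7, col=5), (row=7, col=7)
  Distance 11: (row=2, col=9), (row=6, col=9), (row=7, col=8)
  Distance 12: (row=2, col=8), (row=7, col=9)
  Distance 13: (row=1, col=8)
  Distance 14: (row=0, col=8), (row=1, col=7)
  Distance 15: (row=0, col=9)
Total reachable: 67 (grid has 67 open cells total)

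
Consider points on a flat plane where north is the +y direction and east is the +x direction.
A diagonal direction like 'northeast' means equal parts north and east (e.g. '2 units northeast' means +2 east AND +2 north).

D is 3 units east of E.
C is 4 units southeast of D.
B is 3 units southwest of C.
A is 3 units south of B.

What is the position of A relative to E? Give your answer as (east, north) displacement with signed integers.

Answer: A is at (east=4, north=-10) relative to E.

Derivation:
Place E at the origin (east=0, north=0).
  D is 3 units east of E: delta (east=+3, north=+0); D at (east=3, north=0).
  C is 4 units southeast of D: delta (east=+4, north=-4); C at (east=7, north=-4).
  B is 3 units southwest of C: delta (east=-3, north=-3); B at (east=4, north=-7).
  A is 3 units south of B: delta (east=+0, north=-3); A at (east=4, north=-10).
Therefore A relative to E: (east=4, north=-10).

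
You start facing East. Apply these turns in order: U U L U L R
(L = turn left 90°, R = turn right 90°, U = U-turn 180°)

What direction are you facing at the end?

Start: East
  U (U-turn (180°)) -> West
  U (U-turn (180°)) -> East
  L (left (90° counter-clockwise)) -> North
  U (U-turn (180°)) -> South
  L (left (90° counter-clockwise)) -> East
  R (right (90° clockwise)) -> South
Final: South

Answer: Final heading: South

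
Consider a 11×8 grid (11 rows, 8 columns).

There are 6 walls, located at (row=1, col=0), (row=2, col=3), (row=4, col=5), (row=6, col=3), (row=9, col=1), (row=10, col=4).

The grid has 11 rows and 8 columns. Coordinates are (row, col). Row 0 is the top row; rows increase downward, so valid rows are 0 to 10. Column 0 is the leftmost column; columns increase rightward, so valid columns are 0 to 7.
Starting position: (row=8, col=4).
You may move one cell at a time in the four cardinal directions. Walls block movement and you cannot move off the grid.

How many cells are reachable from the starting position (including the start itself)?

Answer: Reachable cells: 82

Derivation:
BFS flood-fill from (row=8, col=4):
  Distance 0: (row=8, col=4)
  Distance 1: (row=7, col=4), (row=8, col=3), (row=8, col=5), (row=9, col=4)
  Distance 2: (row=6, col=4), (row=7, col=3), (row=7, col=5), (row=8, col=2), (row=8, col=6), (row=9, col=3), (row=9, col=5)
  Distance 3: (row=5, col=4), (row=6, col=5), (row=7, col=2), (row=7, col=6), (row=8, col=1), (row=8, col=7), (row=9, col=2), (row=9, col=6), (row=10, col=3), (row=10, col=5)
  Distance 4: (row=4, col=4), (row=5, col=3), (row=5, col=5), (row=6, col=2), (row=6, col=6), (row=7, col=1), (row=7, col=7), (row=8, col=0), (row=9, col=7), (row=10, col=2), (row=10, col=6)
  Distance 5: (row=3, col=4), (row=4, col=3), (row=5, col=2), (row=5, col=6), (row=6, col=1), (row=6, col=7), (row=7, col=0), (row=9, col=0), (row=10, col=1), (row=10, col=7)
  Distance 6: (row=2, col=4), (row=3, col=3), (row=3, col=5), (row=4, col=2), (row=4, col=6), (row=5, col=1), (row=5, col=7), (row=6, col=0), (row=10, col=0)
  Distance 7: (row=1, col=4), (row=2, col=5), (row=3, col=2), (row=3, col=6), (row=4, col=1), (row=4, col=7), (row=5, col=0)
  Distance 8: (row=0, col=4), (row=1, col=3), (row=1, col=5), (row=2, col=2), (row=2, col=6), (row=3, col=1), (row=3, col=7), (row=4, col=0)
  Distance 9: (row=0, col=3), (row=0, col=5), (row=1, col=2), (row=1, col=6), (row=2, col=1), (row=2, col=7), (row=3, col=0)
  Distance 10: (row=0, col=2), (row=0, col=6), (row=1, col=1), (row=1, col=7), (row=2, col=0)
  Distance 11: (row=0, col=1), (row=0, col=7)
  Distance 12: (row=0, col=0)
Total reachable: 82 (grid has 82 open cells total)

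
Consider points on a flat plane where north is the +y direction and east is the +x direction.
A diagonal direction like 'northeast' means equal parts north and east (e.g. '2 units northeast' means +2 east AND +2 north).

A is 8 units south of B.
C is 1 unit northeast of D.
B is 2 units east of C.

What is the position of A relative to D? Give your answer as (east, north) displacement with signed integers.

Answer: A is at (east=3, north=-7) relative to D.

Derivation:
Place D at the origin (east=0, north=0).
  C is 1 unit northeast of D: delta (east=+1, north=+1); C at (east=1, north=1).
  B is 2 units east of C: delta (east=+2, north=+0); B at (east=3, north=1).
  A is 8 units south of B: delta (east=+0, north=-8); A at (east=3, north=-7).
Therefore A relative to D: (east=3, north=-7).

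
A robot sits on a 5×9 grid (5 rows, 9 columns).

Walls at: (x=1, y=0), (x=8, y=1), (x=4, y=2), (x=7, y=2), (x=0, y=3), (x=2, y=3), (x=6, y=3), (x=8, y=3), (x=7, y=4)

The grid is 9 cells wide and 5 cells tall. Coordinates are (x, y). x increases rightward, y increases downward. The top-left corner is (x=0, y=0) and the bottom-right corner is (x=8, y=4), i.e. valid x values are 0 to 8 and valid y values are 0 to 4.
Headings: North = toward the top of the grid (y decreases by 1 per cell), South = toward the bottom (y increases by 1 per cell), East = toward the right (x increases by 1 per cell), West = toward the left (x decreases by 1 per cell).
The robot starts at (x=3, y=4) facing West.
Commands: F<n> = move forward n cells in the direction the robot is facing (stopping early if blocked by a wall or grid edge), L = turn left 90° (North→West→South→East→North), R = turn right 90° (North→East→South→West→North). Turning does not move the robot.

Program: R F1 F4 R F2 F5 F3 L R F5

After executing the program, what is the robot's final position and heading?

Answer: Final position: (x=8, y=0), facing East

Derivation:
Start: (x=3, y=4), facing West
  R: turn right, now facing North
  F1: move forward 1, now at (x=3, y=3)
  F4: move forward 3/4 (blocked), now at (x=3, y=0)
  R: turn right, now facing East
  F2: move forward 2, now at (x=5, y=0)
  F5: move forward 3/5 (blocked), now at (x=8, y=0)
  F3: move forward 0/3 (blocked), now at (x=8, y=0)
  L: turn left, now facing North
  R: turn right, now facing East
  F5: move forward 0/5 (blocked), now at (x=8, y=0)
Final: (x=8, y=0), facing East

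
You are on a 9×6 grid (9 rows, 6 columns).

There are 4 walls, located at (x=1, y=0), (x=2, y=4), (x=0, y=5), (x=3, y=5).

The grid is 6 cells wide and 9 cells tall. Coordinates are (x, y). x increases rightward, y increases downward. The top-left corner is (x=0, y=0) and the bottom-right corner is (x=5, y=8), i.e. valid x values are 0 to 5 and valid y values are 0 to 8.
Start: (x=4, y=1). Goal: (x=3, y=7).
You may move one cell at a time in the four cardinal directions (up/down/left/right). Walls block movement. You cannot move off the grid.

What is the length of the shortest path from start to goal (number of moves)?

Answer: Shortest path length: 7

Derivation:
BFS from (x=4, y=1) until reaching (x=3, y=7):
  Distance 0: (x=4, y=1)
  Distance 1: (x=4, y=0), (x=3, y=1), (x=5, y=1), (x=4, y=2)
  Distance 2: (x=3, y=0), (x=5, y=0), (x=2, y=1), (x=3, y=2), (x=5, y=2), (x=4, y=3)
  Distance 3: (x=2, y=0), (x=1, y=1), (x=2, y=2), (x=3, y=3), (x=5, y=3), (x=4, y=4)
  Distance 4: (x=0, y=1), (x=1, y=2), (x=2, y=3), (x=3, y=4), (x=5, y=4), (x=4, y=5)
  Distance 5: (x=0, y=0), (x=0, y=2), (x=1, y=3), (x=5, y=5), (x=4, y=6)
  Distance 6: (x=0, y=3), (x=1, y=4), (x=3, y=6), (x=5, y=6), (x=4, y=7)
  Distance 7: (x=0, y=4), (x=1, y=5), (x=2, y=6), (x=3, y=7), (x=5, y=7), (x=4, y=8)  <- goal reached here
One shortest path (7 moves): (x=4, y=1) -> (x=4, y=2) -> (x=4, y=3) -> (x=4, y=4) -> (x=4, y=5) -> (x=4, y=6) -> (x=3, y=6) -> (x=3, y=7)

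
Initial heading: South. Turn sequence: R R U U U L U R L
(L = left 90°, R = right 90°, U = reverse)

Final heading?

Start: South
  R (right (90° clockwise)) -> West
  R (right (90° clockwise)) -> North
  U (U-turn (180°)) -> South
  U (U-turn (180°)) -> North
  U (U-turn (180°)) -> South
  L (left (90° counter-clockwise)) -> East
  U (U-turn (180°)) -> West
  R (right (90° clockwise)) -> North
  L (left (90° counter-clockwise)) -> West
Final: West

Answer: Final heading: West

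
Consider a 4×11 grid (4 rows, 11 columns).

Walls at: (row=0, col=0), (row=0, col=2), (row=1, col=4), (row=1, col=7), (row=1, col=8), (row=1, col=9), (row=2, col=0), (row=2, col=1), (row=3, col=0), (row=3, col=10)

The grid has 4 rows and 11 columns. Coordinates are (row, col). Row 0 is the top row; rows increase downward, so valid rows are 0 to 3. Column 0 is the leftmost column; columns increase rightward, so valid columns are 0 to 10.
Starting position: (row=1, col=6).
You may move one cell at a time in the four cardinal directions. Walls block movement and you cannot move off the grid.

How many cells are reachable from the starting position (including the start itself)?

BFS flood-fill from (row=1, col=6):
  Distance 0: (row=1, col=6)
  Distance 1: (row=0, col=6), (row=1, col=5), (row=2, col=6)
  Distance 2: (row=0, col=5), (row=0, col=7), (row=2, col=5), (row=2, col=7), (row=3, col=6)
  Distance 3: (row=0, col=4), (row=0, col=8), (row=2, col=4), (row=2, col=8), (row=3, col=5), (row=3, col=7)
  Distance 4: (row=0, col=3), (row=0, col=9), (row=2, col=3), (row=2, col=9), (row=3, col=4), (row=3, col=8)
  Distance 5: (row=0, col=10), (row=1, col=3), (row=2, col=2), (row=2, col=10), (row=3, col=3), (row=3, col=9)
  Distance 6: (row=1, col=2), (row=1, col=10), (row=3, col=2)
  Distance 7: (row=1, col=1), (row=3, col=1)
  Distance 8: (row=0, col=1), (row=1, col=0)
Total reachable: 34 (grid has 34 open cells total)

Answer: Reachable cells: 34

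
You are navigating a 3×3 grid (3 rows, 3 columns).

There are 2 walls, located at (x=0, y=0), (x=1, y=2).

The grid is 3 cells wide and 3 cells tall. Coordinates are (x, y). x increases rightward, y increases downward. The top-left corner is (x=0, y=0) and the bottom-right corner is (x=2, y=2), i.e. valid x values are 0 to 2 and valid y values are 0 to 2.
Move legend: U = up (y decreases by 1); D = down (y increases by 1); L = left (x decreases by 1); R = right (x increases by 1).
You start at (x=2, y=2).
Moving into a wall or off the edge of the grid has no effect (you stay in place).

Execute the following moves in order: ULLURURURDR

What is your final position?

Answer: Final position: (x=2, y=1)

Derivation:
Start: (x=2, y=2)
  U (up): (x=2, y=2) -> (x=2, y=1)
  L (left): (x=2, y=1) -> (x=1, y=1)
  L (left): (x=1, y=1) -> (x=0, y=1)
  U (up): blocked, stay at (x=0, y=1)
  R (right): (x=0, y=1) -> (x=1, y=1)
  U (up): (x=1, y=1) -> (x=1, y=0)
  R (right): (x=1, y=0) -> (x=2, y=0)
  U (up): blocked, stay at (x=2, y=0)
  R (right): blocked, stay at (x=2, y=0)
  D (down): (x=2, y=0) -> (x=2, y=1)
  R (right): blocked, stay at (x=2, y=1)
Final: (x=2, y=1)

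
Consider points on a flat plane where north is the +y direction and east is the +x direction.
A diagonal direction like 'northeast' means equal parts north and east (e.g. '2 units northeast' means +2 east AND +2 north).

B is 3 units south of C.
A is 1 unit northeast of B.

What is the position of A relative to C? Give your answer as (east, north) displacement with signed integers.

Answer: A is at (east=1, north=-2) relative to C.

Derivation:
Place C at the origin (east=0, north=0).
  B is 3 units south of C: delta (east=+0, north=-3); B at (east=0, north=-3).
  A is 1 unit northeast of B: delta (east=+1, north=+1); A at (east=1, north=-2).
Therefore A relative to C: (east=1, north=-2).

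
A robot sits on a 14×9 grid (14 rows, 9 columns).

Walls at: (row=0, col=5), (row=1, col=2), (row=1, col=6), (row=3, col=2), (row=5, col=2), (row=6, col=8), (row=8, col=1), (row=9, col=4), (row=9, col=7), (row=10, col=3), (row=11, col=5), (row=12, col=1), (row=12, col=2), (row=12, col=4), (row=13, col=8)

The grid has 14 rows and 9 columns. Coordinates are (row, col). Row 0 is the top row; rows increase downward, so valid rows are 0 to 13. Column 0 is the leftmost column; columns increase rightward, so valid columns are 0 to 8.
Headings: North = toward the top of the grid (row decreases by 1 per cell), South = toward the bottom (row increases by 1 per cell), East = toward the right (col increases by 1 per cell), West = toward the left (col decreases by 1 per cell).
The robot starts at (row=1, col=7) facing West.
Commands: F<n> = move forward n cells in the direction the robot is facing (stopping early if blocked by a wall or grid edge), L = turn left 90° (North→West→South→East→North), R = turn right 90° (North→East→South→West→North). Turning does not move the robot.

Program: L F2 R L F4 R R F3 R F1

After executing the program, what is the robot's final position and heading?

Answer: Final position: (row=4, col=8), facing East

Derivation:
Start: (row=1, col=7), facing West
  L: turn left, now facing South
  F2: move forward 2, now at (row=3, col=7)
  R: turn right, now facing West
  L: turn left, now facing South
  F4: move forward 4, now at (row=7, col=7)
  R: turn right, now facing West
  R: turn right, now facing North
  F3: move forward 3, now at (row=4, col=7)
  R: turn right, now facing East
  F1: move forward 1, now at (row=4, col=8)
Final: (row=4, col=8), facing East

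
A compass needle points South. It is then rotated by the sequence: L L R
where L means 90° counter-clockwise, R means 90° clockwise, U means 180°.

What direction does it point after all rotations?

Start: South
  L (left (90° counter-clockwise)) -> East
  L (left (90° counter-clockwise)) -> North
  R (right (90° clockwise)) -> East
Final: East

Answer: Final heading: East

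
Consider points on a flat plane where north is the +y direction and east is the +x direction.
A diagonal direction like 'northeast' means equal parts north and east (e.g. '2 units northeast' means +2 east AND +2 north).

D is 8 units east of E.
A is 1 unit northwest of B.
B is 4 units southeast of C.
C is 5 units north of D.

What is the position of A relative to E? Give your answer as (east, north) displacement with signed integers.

Place E at the origin (east=0, north=0).
  D is 8 units east of E: delta (east=+8, north=+0); D at (east=8, north=0).
  C is 5 units north of D: delta (east=+0, north=+5); C at (east=8, north=5).
  B is 4 units southeast of C: delta (east=+4, north=-4); B at (east=12, north=1).
  A is 1 unit northwest of B: delta (east=-1, north=+1); A at (east=11, north=2).
Therefore A relative to E: (east=11, north=2).

Answer: A is at (east=11, north=2) relative to E.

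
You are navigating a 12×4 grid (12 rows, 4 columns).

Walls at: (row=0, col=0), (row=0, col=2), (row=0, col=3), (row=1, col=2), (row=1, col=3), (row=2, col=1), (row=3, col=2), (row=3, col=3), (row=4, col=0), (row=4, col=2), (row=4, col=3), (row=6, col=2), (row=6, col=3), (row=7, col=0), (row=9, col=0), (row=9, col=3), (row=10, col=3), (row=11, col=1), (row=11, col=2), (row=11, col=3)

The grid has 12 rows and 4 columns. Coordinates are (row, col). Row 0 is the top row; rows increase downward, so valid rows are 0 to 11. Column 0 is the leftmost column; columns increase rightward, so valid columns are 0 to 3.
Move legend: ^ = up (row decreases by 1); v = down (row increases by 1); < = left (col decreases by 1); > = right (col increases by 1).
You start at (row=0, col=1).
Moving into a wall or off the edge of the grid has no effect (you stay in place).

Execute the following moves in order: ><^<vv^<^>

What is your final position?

Start: (row=0, col=1)
  > (right): blocked, stay at (row=0, col=1)
  < (left): blocked, stay at (row=0, col=1)
  ^ (up): blocked, stay at (row=0, col=1)
  < (left): blocked, stay at (row=0, col=1)
  v (down): (row=0, col=1) -> (row=1, col=1)
  v (down): blocked, stay at (row=1, col=1)
  ^ (up): (row=1, col=1) -> (row=0, col=1)
  < (left): blocked, stay at (row=0, col=1)
  ^ (up): blocked, stay at (row=0, col=1)
  > (right): blocked, stay at (row=0, col=1)
Final: (row=0, col=1)

Answer: Final position: (row=0, col=1)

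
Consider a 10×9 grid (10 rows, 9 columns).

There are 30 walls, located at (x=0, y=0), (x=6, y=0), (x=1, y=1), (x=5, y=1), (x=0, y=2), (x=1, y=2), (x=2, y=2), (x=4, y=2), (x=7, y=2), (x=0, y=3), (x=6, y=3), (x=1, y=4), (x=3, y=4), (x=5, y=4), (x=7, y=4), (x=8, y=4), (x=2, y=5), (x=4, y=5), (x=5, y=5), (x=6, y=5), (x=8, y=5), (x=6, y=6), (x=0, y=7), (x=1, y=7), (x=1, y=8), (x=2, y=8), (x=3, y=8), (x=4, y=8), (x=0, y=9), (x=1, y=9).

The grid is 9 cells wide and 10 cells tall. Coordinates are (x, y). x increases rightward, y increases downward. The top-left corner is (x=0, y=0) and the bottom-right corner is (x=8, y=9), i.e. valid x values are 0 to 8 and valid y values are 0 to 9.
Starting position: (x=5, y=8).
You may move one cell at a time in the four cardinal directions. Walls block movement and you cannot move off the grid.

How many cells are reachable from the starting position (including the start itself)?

BFS flood-fill from (x=5, y=8):
  Distance 0: (x=5, y=8)
  Distance 1: (x=5, y=7), (x=6, y=8), (x=5, y=9)
  Distance 2: (x=5, y=6), (x=4, y=7), (x=6, y=7), (x=7, y=8), (x=4, y=9), (x=6, y=9)
  Distance 3: (x=4, y=6), (x=3, y=7), (x=7, y=7), (x=8, y=8), (x=3, y=9), (x=7, y=9)
  Distance 4: (x=3, y=6), (x=7, y=6), (x=2, y=7), (x=8, y=7), (x=2, y=9), (x=8, y=9)
  Distance 5: (x=3, y=5), (x=7, y=5), (x=2, y=6), (x=8, y=6)
  Distance 6: (x=1, y=6)
  Distance 7: (x=1, y=5), (x=0, y=6)
  Distance 8: (x=0, y=5)
  Distance 9: (x=0, y=4)
Total reachable: 31 (grid has 60 open cells total)

Answer: Reachable cells: 31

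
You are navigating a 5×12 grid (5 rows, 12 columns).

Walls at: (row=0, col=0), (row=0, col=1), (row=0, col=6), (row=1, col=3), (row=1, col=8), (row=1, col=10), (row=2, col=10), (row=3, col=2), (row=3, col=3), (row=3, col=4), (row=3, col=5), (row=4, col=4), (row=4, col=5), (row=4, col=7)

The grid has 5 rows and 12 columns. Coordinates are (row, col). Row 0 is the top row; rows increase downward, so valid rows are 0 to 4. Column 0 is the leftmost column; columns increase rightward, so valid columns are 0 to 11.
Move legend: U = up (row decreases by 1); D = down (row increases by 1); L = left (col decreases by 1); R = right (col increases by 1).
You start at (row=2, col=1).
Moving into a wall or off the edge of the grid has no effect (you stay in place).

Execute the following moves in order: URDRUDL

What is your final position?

Start: (row=2, col=1)
  U (up): (row=2, col=1) -> (row=1, col=1)
  R (right): (row=1, col=1) -> (row=1, col=2)
  D (down): (row=1, col=2) -> (row=2, col=2)
  R (right): (row=2, col=2) -> (row=2, col=3)
  U (up): blocked, stay at (row=2, col=3)
  D (down): blocked, stay at (row=2, col=3)
  L (left): (row=2, col=3) -> (row=2, col=2)
Final: (row=2, col=2)

Answer: Final position: (row=2, col=2)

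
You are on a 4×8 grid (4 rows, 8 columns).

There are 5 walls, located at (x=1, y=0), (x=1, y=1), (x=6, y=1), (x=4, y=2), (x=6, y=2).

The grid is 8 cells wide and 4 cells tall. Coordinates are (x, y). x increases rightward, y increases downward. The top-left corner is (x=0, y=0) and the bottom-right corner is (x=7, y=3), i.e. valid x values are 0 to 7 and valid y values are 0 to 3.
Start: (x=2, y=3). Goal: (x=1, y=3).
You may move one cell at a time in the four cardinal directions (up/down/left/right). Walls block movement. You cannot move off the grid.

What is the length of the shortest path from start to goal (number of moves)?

Answer: Shortest path length: 1

Derivation:
BFS from (x=2, y=3) until reaching (x=1, y=3):
  Distance 0: (x=2, y=3)
  Distance 1: (x=2, y=2), (x=1, y=3), (x=3, y=3)  <- goal reached here
One shortest path (1 moves): (x=2, y=3) -> (x=1, y=3)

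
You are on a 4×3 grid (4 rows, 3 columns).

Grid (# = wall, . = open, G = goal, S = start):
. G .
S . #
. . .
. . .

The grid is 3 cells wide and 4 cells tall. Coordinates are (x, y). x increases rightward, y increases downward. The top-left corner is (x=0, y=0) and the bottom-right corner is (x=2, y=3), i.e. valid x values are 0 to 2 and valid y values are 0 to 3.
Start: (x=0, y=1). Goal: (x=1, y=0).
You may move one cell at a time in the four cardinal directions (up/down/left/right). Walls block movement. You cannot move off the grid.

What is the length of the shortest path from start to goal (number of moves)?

BFS from (x=0, y=1) until reaching (x=1, y=0):
  Distance 0: (x=0, y=1)
  Distance 1: (x=0, y=0), (x=1, y=1), (x=0, y=2)
  Distance 2: (x=1, y=0), (x=1, y=2), (x=0, y=3)  <- goal reached here
One shortest path (2 moves): (x=0, y=1) -> (x=1, y=1) -> (x=1, y=0)

Answer: Shortest path length: 2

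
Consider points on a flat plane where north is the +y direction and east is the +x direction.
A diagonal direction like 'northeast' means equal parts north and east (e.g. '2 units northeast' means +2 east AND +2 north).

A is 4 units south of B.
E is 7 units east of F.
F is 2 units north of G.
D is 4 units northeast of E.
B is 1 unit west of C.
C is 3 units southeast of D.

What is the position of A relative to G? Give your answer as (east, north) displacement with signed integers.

Answer: A is at (east=13, north=-1) relative to G.

Derivation:
Place G at the origin (east=0, north=0).
  F is 2 units north of G: delta (east=+0, north=+2); F at (east=0, north=2).
  E is 7 units east of F: delta (east=+7, north=+0); E at (east=7, north=2).
  D is 4 units northeast of E: delta (east=+4, north=+4); D at (east=11, north=6).
  C is 3 units southeast of D: delta (east=+3, north=-3); C at (east=14, north=3).
  B is 1 unit west of C: delta (east=-1, north=+0); B at (east=13, north=3).
  A is 4 units south of B: delta (east=+0, north=-4); A at (east=13, north=-1).
Therefore A relative to G: (east=13, north=-1).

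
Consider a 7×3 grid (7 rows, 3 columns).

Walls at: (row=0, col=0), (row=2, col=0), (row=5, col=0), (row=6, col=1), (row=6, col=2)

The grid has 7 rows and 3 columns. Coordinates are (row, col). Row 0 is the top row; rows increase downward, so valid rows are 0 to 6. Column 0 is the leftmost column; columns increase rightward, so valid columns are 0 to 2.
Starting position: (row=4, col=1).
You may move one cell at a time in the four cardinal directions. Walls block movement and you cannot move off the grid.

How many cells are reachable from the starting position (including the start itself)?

Answer: Reachable cells: 15

Derivation:
BFS flood-fill from (row=4, col=1):
  Distance 0: (row=4, col=1)
  Distance 1: (row=3, col=1), (row=4, col=0), (row=4, col=2), (row=5, col=1)
  Distance 2: (row=2, col=1), (row=3, col=0), (row=3, col=2), (row=5, col=2)
  Distance 3: (row=1, col=1), (row=2, col=2)
  Distance 4: (row=0, col=1), (row=1, col=0), (row=1, col=2)
  Distance 5: (row=0, col=2)
Total reachable: 15 (grid has 16 open cells total)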